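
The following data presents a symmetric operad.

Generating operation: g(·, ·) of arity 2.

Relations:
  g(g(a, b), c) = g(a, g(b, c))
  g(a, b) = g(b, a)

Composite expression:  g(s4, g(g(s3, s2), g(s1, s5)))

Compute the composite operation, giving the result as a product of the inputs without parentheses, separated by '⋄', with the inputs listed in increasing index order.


s1 ⋄ s2 ⋄ s3 ⋄ s4 ⋄ s5

Both nesting and order wash out for g; what remains is which s's occur.
g(s3, s2) linearizes to s3 ⋄ s2
g(s1, s5) linearizes to s1 ⋄ s5
g(g(s3, s2), g(s1, s5)) linearizes to s3 ⋄ s2 ⋄ s1 ⋄ s5
g(s4, g(g(s3, s2), g(s1, s5))) linearizes to s4 ⋄ s3 ⋄ s2 ⋄ s1 ⋄ s5
the factors in increasing index order: s1 ⋄ s2 ⋄ s3 ⋄ s4 ⋄ s5


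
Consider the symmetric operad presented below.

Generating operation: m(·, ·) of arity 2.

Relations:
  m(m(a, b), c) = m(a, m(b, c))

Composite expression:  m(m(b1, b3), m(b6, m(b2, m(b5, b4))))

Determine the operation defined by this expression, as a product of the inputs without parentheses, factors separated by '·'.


b1 · b3 · b6 · b2 · b5 · b4

Under associativity of m, the answer is the b's in reading order.
m(b1, b3) linearizes to b1 · b3
m(b5, b4) linearizes to b5 · b4
m(b2, m(b5, b4)) linearizes to b2 · b5 · b4
m(b6, m(b2, m(b5, b4))) linearizes to b6 · b2 · b5 · b4
m(m(b1, b3), m(b6, m(b2, m(b5, b4)))) linearizes to b1 · b3 · b6 · b2 · b5 · b4


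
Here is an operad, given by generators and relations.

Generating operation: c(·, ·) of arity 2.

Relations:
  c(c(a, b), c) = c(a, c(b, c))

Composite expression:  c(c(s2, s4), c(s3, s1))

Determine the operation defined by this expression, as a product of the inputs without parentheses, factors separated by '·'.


s2 · s4 · s3 · s1

Every regrouping of c is equal, so read the s-inputs in written order.
c(s2, s4) collapses to s2 · s4
c(s3, s1) collapses to s3 · s1
c(c(s2, s4), c(s3, s1)) collapses to s2 · s4 · s3 · s1


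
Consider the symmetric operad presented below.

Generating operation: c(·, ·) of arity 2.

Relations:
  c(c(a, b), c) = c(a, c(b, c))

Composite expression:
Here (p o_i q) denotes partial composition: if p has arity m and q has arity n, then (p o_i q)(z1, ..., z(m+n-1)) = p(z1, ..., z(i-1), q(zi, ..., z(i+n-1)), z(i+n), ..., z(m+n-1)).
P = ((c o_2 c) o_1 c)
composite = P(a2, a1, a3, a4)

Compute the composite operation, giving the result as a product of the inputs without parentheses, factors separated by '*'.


Every regrouping of c is equal, so read the a-inputs in written order.
c(a2, a1) collapses to a2 * a1
c(a3, a4) collapses to a3 * a4
c(c(a2, a1), c(a3, a4)) collapses to a2 * a1 * a3 * a4

a2 * a1 * a3 * a4


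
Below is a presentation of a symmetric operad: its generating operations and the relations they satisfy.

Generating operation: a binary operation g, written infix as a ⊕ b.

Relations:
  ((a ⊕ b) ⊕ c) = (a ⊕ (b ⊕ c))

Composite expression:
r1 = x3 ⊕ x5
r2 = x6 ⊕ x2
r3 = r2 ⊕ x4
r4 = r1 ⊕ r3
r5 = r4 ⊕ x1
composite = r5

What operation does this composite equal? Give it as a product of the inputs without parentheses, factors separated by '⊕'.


Key point: g is associative — brackets drop, the x-order remains.
(x3 ⊕ x5) linearizes to x3 ⊕ x5
(x6 ⊕ x2) linearizes to x6 ⊕ x2
((x6 ⊕ x2) ⊕ x4) linearizes to x6 ⊕ x2 ⊕ x4
((x3 ⊕ x5) ⊕ ((x6 ⊕ x2) ⊕ x4)) linearizes to x3 ⊕ x5 ⊕ x6 ⊕ x2 ⊕ x4
(((x3 ⊕ x5) ⊕ ((x6 ⊕ x2) ⊕ x4)) ⊕ x1) linearizes to x3 ⊕ x5 ⊕ x6 ⊕ x2 ⊕ x4 ⊕ x1

x3 ⊕ x5 ⊕ x6 ⊕ x2 ⊕ x4 ⊕ x1


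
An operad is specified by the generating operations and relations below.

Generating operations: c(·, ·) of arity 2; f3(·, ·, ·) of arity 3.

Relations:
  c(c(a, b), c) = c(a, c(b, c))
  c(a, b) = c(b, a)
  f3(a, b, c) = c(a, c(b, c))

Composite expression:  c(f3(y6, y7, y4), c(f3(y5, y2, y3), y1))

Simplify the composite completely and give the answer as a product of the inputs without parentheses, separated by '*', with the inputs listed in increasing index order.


y1 * y2 * y3 * y4 * y5 * y6 * y7

Key point: c commutes, so take the y-inputs in any fixed order.
f3(y6, y7, y4) spells out as y6 * y7 * y4
f3(y5, y2, y3) spells out as y5 * y2 * y3
c(f3(y5, y2, y3), y1) spells out as y5 * y2 * y3 * y1
c(f3(y6, y7, y4), c(f3(y5, y2, y3), y1)) spells out as y6 * y7 * y4 * y5 * y2 * y3 * y1
reordering the factors by index: y1 * y2 * y3 * y4 * y5 * y6 * y7


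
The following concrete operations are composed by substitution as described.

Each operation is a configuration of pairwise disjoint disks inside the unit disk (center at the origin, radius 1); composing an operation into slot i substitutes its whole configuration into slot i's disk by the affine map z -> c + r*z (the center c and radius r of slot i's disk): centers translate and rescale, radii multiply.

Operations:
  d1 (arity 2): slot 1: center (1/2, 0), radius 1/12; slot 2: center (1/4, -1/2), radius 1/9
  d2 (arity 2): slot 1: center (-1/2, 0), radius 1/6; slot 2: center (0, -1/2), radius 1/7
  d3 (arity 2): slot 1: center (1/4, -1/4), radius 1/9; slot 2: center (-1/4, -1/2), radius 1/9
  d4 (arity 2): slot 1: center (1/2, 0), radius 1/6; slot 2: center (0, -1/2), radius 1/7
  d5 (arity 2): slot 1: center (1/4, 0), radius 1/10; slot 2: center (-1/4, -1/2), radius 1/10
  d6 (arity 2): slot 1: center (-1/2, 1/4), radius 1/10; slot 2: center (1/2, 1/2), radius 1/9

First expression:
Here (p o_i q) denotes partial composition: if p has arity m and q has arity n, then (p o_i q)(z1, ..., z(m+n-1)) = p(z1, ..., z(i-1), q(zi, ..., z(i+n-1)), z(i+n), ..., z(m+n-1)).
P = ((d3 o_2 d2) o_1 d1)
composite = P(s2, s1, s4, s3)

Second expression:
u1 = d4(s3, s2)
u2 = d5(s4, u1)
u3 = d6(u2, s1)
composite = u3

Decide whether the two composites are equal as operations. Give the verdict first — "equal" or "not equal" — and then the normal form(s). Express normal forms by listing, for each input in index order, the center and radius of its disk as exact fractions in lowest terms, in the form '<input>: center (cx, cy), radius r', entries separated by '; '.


not equal; first: s1: center (5/18, -11/36), radius 1/81; s2: center (11/36, -1/4), radius 1/108; s3: center (-1/4, -5/9), radius 1/63; s4: center (-11/36, -1/2), radius 1/54; second: s1: center (1/2, 1/2), radius 1/9; s2: center (-21/40, 39/200), radius 1/700; s3: center (-13/25, 1/5), radius 1/600; s4: center (-19/40, 1/4), radius 1/100

The first composite normalizes to s1: center (5/18, -11/36), radius 1/81; s2: center (11/36, -1/4), radius 1/108; s3: center (-1/4, -5/9), radius 1/63; s4: center (-11/36, -1/2), radius 1/54
The second composite normalizes to s1: center (1/2, 1/2), radius 1/9; s2: center (-21/40, 39/200), radius 1/700; s3: center (-13/25, 1/5), radius 1/600; s4: center (-19/40, 1/4), radius 1/100
Distinct normal forms: not equal.


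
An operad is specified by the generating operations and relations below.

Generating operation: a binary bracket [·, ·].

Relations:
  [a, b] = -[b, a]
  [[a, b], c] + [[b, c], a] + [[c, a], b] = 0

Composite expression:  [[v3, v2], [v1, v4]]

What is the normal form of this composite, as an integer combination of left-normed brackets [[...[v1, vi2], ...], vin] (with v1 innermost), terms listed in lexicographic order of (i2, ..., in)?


[[[v1, v4], v2], v3] - [[[v1, v4], v3], v2]


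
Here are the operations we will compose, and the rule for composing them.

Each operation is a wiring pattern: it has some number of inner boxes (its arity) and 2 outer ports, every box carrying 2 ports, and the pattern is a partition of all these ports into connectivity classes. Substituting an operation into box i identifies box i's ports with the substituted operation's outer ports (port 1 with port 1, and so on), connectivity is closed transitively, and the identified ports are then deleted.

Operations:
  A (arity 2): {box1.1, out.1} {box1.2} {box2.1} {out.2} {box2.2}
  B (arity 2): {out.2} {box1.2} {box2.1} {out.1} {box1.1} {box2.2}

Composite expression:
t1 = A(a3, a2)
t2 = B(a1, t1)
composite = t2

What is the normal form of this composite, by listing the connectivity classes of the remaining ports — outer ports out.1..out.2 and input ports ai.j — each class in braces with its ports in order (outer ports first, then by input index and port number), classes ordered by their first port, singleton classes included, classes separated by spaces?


{out.1} {out.2} {a1.1} {a1.2} {a2.1} {a2.2} {a3.1} {a3.2}

Substituting into B glues patterns; closure does the rest.
through A, on inputs (a3, a2): {out.1, a3.1} {out.2} {a2.1} {a2.2} {a3.2} (out.j = stage outer ports)
through B, on inputs (a1, a3, a2): {out.1} {out.2} {a1.1} {a1.2} {a2.1} {a2.2} {a3.1} {a3.2} (out.j = stage outer ports)


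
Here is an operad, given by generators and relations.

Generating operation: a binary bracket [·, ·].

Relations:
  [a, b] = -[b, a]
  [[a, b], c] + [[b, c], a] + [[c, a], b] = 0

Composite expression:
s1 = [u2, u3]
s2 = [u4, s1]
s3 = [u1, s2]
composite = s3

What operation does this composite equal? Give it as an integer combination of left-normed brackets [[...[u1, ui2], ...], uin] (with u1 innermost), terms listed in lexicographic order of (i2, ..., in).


Expand each bracket as ab - ba; the u1-initial words give the coefficients.
Composite bracket: [u1, [u4, [u2, u3]]]
Applying ab - ba throughout gives 8 signed words (2^3 = 8).
Words beginning with u1 determine it all:
  word u1u2u3u4 has sign -1, contributing -[[[u1, u2], u3], u4]
  word u1u3u2u4 has sign +1, contributing +[[[u1, u3], u2], u4]
  word u1u4u2u3 has sign +1, contributing +[[[u1, u4], u2], u3]
  word u1u4u3u2 has sign -1, contributing -[[[u1, u4], u3], u2]

-[[[u1, u2], u3], u4] + [[[u1, u3], u2], u4] + [[[u1, u4], u2], u3] - [[[u1, u4], u3], u2]


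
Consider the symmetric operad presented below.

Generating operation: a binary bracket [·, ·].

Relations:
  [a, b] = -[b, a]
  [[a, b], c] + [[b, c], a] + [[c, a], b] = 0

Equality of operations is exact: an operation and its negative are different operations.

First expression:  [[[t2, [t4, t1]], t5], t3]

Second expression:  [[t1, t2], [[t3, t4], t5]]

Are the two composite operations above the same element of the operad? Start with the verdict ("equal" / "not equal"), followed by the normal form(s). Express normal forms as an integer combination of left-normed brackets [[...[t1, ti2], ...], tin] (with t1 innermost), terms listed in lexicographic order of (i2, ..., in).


not equal; the first gives [[[[t1, t4], t2], t5], t3] and the second [[[[t1, t2], t3], t4], t5] - [[[[t1, t2], t4], t3], t5] - [[[[t1, t2], t5], t3], t4] + [[[[t1, t2], t5], t4], t3]

Normal form of the first expression: [[[[t1, t4], t2], t5], t3]
Normal form of the second expression: [[[[t1, t2], t3], t4], t5] - [[[[t1, t2], t4], t3], t5] - [[[[t1, t2], t5], t3], t4] + [[[[t1, t2], t5], t4], t3]
Distinct normal forms: not equal.


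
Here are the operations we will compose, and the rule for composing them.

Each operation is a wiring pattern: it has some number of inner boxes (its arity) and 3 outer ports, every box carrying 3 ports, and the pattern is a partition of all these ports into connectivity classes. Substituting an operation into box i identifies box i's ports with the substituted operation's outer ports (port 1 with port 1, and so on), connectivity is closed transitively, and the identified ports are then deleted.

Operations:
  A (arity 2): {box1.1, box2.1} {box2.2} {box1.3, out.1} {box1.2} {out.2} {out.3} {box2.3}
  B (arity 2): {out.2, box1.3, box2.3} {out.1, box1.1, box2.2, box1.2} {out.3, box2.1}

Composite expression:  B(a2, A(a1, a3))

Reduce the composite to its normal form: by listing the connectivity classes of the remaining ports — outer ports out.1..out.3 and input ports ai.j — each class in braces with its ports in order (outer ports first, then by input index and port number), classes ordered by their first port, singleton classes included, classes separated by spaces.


{out.1, a2.1, a2.2} {out.2, a2.3} {out.3, a1.3} {a1.1, a3.1} {a1.2} {a3.2} {a3.3}


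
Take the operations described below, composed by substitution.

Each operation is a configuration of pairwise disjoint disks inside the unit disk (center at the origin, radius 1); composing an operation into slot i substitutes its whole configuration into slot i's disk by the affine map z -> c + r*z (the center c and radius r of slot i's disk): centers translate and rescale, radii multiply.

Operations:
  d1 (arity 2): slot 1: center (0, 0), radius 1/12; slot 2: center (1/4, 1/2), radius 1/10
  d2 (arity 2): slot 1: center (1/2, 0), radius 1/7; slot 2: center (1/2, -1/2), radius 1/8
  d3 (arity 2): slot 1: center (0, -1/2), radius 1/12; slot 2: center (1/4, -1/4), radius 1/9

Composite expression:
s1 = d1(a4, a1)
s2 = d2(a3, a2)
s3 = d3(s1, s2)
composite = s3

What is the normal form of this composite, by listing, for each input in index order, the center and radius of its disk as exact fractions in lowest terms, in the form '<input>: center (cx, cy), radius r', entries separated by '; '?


a1: center (1/48, -11/24), radius 1/120; a2: center (11/36, -11/36), radius 1/72; a3: center (11/36, -1/4), radius 1/63; a4: center (0, -1/2), radius 1/144


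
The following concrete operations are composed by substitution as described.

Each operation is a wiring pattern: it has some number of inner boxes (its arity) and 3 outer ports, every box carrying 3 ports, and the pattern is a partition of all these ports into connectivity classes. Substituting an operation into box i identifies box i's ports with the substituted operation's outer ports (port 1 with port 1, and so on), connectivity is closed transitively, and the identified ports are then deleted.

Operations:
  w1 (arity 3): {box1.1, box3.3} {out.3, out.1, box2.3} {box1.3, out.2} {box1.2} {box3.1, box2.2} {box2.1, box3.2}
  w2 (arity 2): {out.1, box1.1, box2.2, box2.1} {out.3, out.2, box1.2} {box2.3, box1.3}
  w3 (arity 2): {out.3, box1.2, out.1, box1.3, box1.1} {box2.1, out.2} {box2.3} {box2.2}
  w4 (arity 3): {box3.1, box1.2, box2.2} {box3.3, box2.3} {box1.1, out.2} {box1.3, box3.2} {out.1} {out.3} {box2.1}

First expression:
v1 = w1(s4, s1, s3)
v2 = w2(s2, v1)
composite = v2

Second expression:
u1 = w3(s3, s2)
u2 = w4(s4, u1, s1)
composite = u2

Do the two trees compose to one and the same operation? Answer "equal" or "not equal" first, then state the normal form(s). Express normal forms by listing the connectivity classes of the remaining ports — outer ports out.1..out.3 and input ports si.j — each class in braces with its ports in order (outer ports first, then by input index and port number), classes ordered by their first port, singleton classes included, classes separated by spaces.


not equal — first {out.1, s1.3, s2.1, s2.3, s4.3} {out.2, out.3, s2.2} {s1.1, s3.2} {s1.2, s3.1} {s3.3, s4.1} {s4.2}, second {out.1} {out.2, s4.1} {out.3} {s1.1, s2.1, s4.2} {s1.2, s4.3} {s1.3, s3.1, s3.2, s3.3} {s2.2} {s2.3}

Reducing the first expression gives {out.1, s1.3, s2.1, s2.3, s4.3} {out.2, out.3, s2.2} {s1.1, s3.2} {s1.2, s3.1} {s3.3, s4.1} {s4.2}
Reducing the second expression gives {out.1} {out.2, s4.1} {out.3} {s1.1, s2.1, s4.2} {s1.2, s4.3} {s1.3, s3.1, s3.2, s3.3} {s2.2} {s2.3}
The forms do not match — not equal.


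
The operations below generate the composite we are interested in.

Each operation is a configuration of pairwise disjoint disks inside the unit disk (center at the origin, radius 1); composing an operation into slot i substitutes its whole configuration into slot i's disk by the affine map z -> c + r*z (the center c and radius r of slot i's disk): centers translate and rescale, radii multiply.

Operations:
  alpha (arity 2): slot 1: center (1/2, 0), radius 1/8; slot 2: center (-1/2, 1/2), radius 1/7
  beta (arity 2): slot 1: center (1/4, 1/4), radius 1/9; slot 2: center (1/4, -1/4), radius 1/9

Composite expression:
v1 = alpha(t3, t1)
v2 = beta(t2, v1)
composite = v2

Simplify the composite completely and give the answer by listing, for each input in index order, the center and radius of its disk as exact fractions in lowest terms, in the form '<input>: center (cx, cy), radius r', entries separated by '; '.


t1: center (7/36, -7/36), radius 1/63; t2: center (1/4, 1/4), radius 1/9; t3: center (11/36, -1/4), radius 1/72

Follow each t-input down from beta: c' goes to c + r*c', radius to r*r'.
input t2: applying the 1 nested substitution gives center (1/4, 1/4), radius 1/9
input t3: applying the 2 nested substitutions gives center (11/36, -1/4), radius 1/72
input t1: applying the 2 nested substitutions gives center (7/36, -7/36), radius 1/63


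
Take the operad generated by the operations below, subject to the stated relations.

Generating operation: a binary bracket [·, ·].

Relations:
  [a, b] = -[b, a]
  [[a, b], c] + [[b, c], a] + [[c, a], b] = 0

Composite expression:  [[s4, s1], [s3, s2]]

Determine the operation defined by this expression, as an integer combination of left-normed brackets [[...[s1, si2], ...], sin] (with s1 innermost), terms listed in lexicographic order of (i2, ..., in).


[[[s1, s4], s2], s3] - [[[s1, s4], s3], s2]

Skip Jacobi rewriting: expand, keep s1-initial words, read off terms.
Composite bracket: [[s4, s1], [s3, s2]]
Applying ab - ba throughout gives 8 signed words (2^3 = 8).
Coefficients come from the s1-initial words:
  the word s1s4s2s3 carries sign +1 and contributes +[[[s1, s4], s2], s3]
  the word s1s4s3s2 carries sign -1 and contributes -[[[s1, s4], s3], s2]


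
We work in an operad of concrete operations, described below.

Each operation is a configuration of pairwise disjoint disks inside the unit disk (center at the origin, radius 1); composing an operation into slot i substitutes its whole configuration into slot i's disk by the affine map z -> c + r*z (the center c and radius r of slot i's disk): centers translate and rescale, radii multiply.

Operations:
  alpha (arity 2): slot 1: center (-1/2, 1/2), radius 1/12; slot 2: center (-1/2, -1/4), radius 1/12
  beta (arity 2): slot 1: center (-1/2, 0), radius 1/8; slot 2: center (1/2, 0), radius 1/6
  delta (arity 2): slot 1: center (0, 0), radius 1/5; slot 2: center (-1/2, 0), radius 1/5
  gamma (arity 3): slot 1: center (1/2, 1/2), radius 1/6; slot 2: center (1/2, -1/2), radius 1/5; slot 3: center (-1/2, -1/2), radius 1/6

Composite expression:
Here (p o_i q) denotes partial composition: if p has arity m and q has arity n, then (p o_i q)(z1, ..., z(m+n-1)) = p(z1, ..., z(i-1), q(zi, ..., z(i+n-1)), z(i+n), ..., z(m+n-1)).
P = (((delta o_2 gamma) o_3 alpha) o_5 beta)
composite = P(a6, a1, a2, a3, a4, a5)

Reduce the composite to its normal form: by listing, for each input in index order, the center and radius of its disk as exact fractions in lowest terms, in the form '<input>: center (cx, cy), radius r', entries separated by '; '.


a1: center (-2/5, 1/10), radius 1/30; a2: center (-21/50, -2/25), radius 1/300; a3: center (-21/50, -11/100), radius 1/300; a4: center (-37/60, -1/10), radius 1/240; a5: center (-7/12, -1/10), radius 1/180; a6: center (0, 0), radius 1/5

Nesting under delta composes maps z -> c + r*z down each a-path.
input a6: composing its 1 substitution step yields center (0, 0), radius 1/5
input a1: composing its 2 substitution steps yields center (-2/5, 1/10), radius 1/30
input a2: composing its 3 substitution steps yields center (-21/50, -2/25), radius 1/300
input a3: composing its 3 substitution steps yields center (-21/50, -11/100), radius 1/300
input a4: composing its 3 substitution steps yields center (-37/60, -1/10), radius 1/240
input a5: composing its 3 substitution steps yields center (-7/12, -1/10), radius 1/180


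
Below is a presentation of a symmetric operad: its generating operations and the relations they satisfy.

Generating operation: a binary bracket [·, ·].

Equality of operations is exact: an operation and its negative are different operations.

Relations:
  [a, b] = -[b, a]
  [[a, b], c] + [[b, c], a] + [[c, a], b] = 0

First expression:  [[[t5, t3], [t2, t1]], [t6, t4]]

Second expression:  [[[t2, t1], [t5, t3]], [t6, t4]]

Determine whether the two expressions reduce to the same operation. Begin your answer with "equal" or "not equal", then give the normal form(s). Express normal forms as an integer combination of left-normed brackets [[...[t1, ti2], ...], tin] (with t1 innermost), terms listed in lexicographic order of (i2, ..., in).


not equal; the first gives [[[[[t1, t2], t3], t5], t4], t6] - [[[[[t1, t2], t3], t5], t6], t4] - [[[[[t1, t2], t5], t3], t4], t6] + [[[[[t1, t2], t5], t3], t6], t4] and the second -[[[[[t1, t2], t3], t5], t4], t6] + [[[[[t1, t2], t3], t5], t6], t4] + [[[[[t1, t2], t5], t3], t4], t6] - [[[[[t1, t2], t5], t3], t6], t4]

The first composite normalizes to [[[[[t1, t2], t3], t5], t4], t6] - [[[[[t1, t2], t3], t5], t6], t4] - [[[[[t1, t2], t5], t3], t4], t6] + [[[[[t1, t2], t5], t3], t6], t4]
The second composite normalizes to -[[[[[t1, t2], t3], t5], t4], t6] + [[[[[t1, t2], t3], t5], t6], t4] + [[[[[t1, t2], t5], t3], t4], t6] - [[[[[t1, t2], t5], t3], t6], t4]
They disagree, so not equal.


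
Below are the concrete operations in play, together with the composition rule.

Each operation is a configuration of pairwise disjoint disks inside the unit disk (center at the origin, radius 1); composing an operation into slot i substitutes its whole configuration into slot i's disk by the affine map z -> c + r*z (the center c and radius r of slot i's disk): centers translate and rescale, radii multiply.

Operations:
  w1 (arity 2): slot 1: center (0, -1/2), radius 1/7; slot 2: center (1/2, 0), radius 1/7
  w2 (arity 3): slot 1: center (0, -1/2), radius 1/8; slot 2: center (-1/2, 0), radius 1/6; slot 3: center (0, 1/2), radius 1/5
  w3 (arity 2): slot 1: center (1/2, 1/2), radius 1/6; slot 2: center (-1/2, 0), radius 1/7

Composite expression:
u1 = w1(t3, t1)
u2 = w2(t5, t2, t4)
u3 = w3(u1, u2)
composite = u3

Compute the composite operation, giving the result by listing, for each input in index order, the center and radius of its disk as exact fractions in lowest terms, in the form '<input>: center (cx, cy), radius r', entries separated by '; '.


t1: center (7/12, 1/2), radius 1/42; t2: center (-4/7, 0), radius 1/42; t3: center (1/2, 5/12), radius 1/42; t4: center (-1/2, 1/14), radius 1/35; t5: center (-1/2, -1/14), radius 1/56

Below w3, radii multiply path by path; the t-disk centers shift.
input t3: composing its 2 substitution steps yields center (1/2, 5/12), radius 1/42
input t1: composing its 2 substitution steps yields center (7/12, 1/2), radius 1/42
input t5: composing its 2 substitution steps yields center (-1/2, -1/14), radius 1/56
input t2: composing its 2 substitution steps yields center (-4/7, 0), radius 1/42
input t4: composing its 2 substitution steps yields center (-1/2, 1/14), radius 1/35


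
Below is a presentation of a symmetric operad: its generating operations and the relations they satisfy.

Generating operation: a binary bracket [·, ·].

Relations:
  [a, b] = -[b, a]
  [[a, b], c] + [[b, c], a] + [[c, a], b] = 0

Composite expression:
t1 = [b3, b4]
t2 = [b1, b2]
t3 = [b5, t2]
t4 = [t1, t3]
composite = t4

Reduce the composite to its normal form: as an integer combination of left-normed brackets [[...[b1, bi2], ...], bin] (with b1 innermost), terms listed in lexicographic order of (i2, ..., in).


[[[[b1, b2], b5], b3], b4] - [[[[b1, b2], b5], b4], b3]

A multilinear Lie element is pinned by b1-initial words (b1 innermost).
Composite bracket: [[b3, b4], [b5, [b1, b2]]]
Expanding via [a, b] = ab - ba: 16 signed words (2^4 = 16).
Only words starting with b1 matter:
  b1b2b5b3b4 appears with sign +1, giving the term +[[[[b1, b2], b5], b3], b4]
  b1b2b5b4b3 appears with sign -1, giving the term -[[[[b1, b2], b5], b4], b3]


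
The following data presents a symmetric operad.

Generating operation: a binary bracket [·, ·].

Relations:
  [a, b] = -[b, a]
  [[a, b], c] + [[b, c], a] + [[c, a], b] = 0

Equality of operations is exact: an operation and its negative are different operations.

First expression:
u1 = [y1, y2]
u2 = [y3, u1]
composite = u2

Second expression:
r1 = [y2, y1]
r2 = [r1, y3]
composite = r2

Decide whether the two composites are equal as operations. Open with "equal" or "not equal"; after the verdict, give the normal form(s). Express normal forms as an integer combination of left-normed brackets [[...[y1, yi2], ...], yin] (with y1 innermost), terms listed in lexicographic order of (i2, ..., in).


equal: each reduces to -[[y1, y2], y3]

The first expression reduces to -[[y1, y2], y3]
The second expression reduces to -[[y1, y2], y3]
The forms coincide; equal.


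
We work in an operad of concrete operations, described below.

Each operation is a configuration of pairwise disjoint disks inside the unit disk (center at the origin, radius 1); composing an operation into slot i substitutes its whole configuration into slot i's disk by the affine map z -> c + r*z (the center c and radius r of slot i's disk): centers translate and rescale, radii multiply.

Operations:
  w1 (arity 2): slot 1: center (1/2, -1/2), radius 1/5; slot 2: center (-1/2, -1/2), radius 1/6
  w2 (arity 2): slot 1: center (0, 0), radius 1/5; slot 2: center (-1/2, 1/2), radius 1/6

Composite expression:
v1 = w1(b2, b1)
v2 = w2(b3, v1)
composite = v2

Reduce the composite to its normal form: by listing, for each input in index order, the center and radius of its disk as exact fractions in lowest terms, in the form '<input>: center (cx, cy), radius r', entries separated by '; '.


b1: center (-7/12, 5/12), radius 1/36; b2: center (-5/12, 5/12), radius 1/30; b3: center (0, 0), radius 1/5

Below w2, radii multiply path by path; the b-disk centers shift.
b3 passes through 1 substitution, ending at center (0, 0), radius 1/5
b2 passes through 2 substitutions, ending at center (-5/12, 5/12), radius 1/30
b1 passes through 2 substitutions, ending at center (-7/12, 5/12), radius 1/36


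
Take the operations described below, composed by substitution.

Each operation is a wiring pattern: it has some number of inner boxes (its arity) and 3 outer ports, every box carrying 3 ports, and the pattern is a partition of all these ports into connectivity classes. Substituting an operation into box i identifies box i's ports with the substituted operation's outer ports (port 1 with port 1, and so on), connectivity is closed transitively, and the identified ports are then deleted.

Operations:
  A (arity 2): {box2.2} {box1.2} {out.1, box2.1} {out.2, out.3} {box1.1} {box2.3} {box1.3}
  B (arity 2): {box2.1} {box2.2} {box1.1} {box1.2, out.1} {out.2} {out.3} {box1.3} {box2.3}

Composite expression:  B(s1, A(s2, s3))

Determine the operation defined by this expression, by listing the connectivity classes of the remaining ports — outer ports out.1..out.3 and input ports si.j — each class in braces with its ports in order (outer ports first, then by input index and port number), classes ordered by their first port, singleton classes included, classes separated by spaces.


Substituting into B glues patterns; closure does the rest.
after A, the pattern on (s2, s3) reads {out.1, s3.1} {out.2, out.3} {s2.1} {s2.2} {s2.3} {s3.2} {s3.3} (out.j = its outer ports)
after B, the pattern on (s1, s2, s3) reads {out.1, s1.2} {out.2} {out.3} {s1.1} {s1.3} {s2.1} {s2.2} {s2.3} {s3.1} {s3.2} {s3.3} (out.j = its outer ports)

{out.1, s1.2} {out.2} {out.3} {s1.1} {s1.3} {s2.1} {s2.2} {s2.3} {s3.1} {s3.2} {s3.3}


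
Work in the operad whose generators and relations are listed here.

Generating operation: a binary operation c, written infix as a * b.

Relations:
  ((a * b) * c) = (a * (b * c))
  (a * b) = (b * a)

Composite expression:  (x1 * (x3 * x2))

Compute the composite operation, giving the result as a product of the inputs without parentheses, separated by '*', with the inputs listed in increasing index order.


x1 * x2 * x3

Any arrangement under c is one operation, so sort the x-inputs.
(x3 * x2) linearizes to x3 * x2
(x1 * (x3 * x2)) linearizes to x1 * x3 * x2
putting the inputs in ascending order: x1 * x2 * x3


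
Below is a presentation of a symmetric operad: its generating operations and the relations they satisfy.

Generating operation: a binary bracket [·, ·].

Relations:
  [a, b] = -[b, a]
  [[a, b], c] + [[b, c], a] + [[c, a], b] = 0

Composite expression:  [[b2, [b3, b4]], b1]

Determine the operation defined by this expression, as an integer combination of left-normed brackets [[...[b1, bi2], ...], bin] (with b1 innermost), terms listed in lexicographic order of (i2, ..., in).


Expand each bracket as ab - ba; the b1-initial words give the coefficients.
Composite bracket: [[b2, [b3, b4]], b1]
Applying ab - ba throughout gives 8 signed words (2^3 = 8).
Only words starting with b1 matter:
  b1b2b3b4 (sign -1) contributes -[[[b1, b2], b3], b4]
  b1b2b4b3 (sign +1) contributes +[[[b1, b2], b4], b3]
  b1b3b4b2 (sign +1) contributes +[[[b1, b3], b4], b2]
  b1b4b3b2 (sign -1) contributes -[[[b1, b4], b3], b2]

-[[[b1, b2], b3], b4] + [[[b1, b2], b4], b3] + [[[b1, b3], b4], b2] - [[[b1, b4], b3], b2]


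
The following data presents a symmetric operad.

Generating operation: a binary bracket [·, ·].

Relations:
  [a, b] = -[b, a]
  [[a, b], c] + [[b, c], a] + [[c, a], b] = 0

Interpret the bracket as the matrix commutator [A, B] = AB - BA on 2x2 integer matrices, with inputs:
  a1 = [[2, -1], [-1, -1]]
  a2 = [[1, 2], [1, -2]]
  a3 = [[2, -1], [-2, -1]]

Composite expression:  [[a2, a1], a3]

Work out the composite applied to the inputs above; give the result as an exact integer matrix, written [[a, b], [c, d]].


[[24, 29], [14, -24]]

[a2, a1] = [[-1, -9], [6, 1]]
[[a2, a1], a3] = [[24, 29], [14, -24]]


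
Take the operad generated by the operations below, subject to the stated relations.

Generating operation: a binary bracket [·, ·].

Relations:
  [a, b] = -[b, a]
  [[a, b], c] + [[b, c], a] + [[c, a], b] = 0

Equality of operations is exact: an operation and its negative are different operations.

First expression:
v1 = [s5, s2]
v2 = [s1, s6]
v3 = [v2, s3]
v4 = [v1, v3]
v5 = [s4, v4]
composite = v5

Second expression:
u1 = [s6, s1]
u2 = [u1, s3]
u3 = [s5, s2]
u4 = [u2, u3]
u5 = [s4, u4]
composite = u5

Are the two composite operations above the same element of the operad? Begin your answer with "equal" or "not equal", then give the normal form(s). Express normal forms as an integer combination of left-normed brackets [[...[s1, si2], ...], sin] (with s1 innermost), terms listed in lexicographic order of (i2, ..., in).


equal; the common form is -[[[[[s1, s6], s3], s2], s5], s4] + [[[[[s1, s6], s3], s5], s2], s4]


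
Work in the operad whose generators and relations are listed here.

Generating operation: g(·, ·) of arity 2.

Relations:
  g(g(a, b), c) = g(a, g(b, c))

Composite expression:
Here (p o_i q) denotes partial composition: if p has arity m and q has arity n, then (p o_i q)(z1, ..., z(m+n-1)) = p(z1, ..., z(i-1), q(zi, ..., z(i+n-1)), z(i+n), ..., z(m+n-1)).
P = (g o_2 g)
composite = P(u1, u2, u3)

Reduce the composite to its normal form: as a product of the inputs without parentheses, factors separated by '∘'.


The g-tree's shape is irrelevant; the u-reading-order decides.
g(u2, u3) collapses to u2 ∘ u3
g(u1, g(u2, u3)) collapses to u1 ∘ u2 ∘ u3

u1 ∘ u2 ∘ u3


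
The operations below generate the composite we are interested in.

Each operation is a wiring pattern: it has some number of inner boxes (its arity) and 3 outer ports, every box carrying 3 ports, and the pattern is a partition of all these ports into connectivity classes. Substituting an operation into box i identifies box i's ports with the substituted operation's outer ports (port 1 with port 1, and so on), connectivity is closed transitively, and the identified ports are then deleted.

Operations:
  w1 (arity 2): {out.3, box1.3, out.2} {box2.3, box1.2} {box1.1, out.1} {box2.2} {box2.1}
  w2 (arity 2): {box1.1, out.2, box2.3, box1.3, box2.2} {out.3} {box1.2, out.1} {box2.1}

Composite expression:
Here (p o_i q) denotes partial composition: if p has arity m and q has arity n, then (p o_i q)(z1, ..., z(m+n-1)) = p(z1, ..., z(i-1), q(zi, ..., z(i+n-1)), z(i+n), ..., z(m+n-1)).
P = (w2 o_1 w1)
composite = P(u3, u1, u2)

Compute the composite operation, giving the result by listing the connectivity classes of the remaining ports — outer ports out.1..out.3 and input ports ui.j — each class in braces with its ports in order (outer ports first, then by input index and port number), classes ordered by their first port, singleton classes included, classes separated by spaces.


{out.1, out.2, u2.2, u2.3, u3.1, u3.3} {out.3} {u1.1} {u1.2} {u1.3, u3.2} {u2.1}

Reachability decides: close wires over w2-identified ports.
after w1, the pattern on (u3, u1) reads {out.1, u3.1} {out.2, out.3, u3.3} {u1.1} {u1.2} {u1.3, u3.2} (out.j = its outer ports)
after w2, the pattern on (u3, u1, u2) reads {out.1, out.2, u2.2, u2.3, u3.1, u3.3} {out.3} {u1.1} {u1.2} {u1.3, u3.2} {u2.1} (out.j = its outer ports)


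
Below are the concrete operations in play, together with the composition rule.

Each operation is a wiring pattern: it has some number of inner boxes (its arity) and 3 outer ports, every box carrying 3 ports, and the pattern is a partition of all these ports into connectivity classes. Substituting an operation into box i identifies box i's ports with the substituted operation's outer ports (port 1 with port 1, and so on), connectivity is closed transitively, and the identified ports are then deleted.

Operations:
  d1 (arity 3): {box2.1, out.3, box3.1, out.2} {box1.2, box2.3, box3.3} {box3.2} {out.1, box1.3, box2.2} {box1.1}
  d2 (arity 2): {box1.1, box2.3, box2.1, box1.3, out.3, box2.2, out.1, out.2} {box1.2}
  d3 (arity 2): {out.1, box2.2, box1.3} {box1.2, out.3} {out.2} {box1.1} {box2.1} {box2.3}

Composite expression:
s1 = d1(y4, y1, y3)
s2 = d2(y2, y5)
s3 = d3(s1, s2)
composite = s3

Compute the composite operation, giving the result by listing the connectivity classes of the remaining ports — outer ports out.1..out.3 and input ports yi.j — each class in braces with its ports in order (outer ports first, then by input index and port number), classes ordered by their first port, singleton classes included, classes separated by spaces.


{out.1, out.3, y1.1, y2.1, y2.3, y3.1, y5.1, y5.2, y5.3} {out.2} {y1.2, y4.3} {y1.3, y3.3, y4.2} {y2.2} {y3.2} {y4.1}


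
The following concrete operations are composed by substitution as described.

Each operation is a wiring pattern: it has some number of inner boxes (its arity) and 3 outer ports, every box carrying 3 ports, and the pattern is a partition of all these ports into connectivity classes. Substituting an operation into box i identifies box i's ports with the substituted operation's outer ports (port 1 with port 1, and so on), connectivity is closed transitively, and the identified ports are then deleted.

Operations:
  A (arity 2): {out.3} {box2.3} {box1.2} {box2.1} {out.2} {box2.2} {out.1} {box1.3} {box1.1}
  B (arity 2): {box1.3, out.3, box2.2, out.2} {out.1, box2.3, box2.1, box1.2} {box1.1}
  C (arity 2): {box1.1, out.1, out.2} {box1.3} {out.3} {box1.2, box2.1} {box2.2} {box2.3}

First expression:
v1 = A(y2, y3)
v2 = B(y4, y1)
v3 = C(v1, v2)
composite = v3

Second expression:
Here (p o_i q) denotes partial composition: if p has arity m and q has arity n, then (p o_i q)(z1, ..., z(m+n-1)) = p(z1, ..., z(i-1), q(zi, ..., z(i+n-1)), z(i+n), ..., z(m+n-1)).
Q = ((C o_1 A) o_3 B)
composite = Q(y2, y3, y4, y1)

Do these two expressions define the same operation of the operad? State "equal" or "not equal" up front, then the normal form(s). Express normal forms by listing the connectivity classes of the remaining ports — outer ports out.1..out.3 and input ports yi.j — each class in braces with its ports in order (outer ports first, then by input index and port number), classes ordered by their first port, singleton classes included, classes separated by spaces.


Normal form of the first expression: {out.1, out.2} {out.3} {y1.1, y1.3, y4.2} {y1.2, y4.3} {y2.1} {y2.2} {y2.3} {y3.1} {y3.2} {y3.3} {y4.1}
Normal form of the second expression: {out.1, out.2} {out.3} {y1.1, y1.3, y4.2} {y1.2, y4.3} {y2.1} {y2.2} {y2.3} {y3.1} {y3.2} {y3.3} {y4.1}
Both agree, so they are equal.

equal; both compose to {out.1, out.2} {out.3} {y1.1, y1.3, y4.2} {y1.2, y4.3} {y2.1} {y2.2} {y2.3} {y3.1} {y3.2} {y3.3} {y4.1}


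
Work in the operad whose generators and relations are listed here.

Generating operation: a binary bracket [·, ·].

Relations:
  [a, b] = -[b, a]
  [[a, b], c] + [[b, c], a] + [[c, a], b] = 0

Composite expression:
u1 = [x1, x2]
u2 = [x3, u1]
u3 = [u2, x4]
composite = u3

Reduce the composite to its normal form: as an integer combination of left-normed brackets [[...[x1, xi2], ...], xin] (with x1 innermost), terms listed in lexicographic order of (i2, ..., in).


-[[[x1, x2], x3], x4]

Expand each bracket as ab - ba; the x1-initial words give the coefficients.
Composite bracket: [[x3, [x1, x2]], x4]
Applying ab - ba throughout gives 8 signed words (2^3 = 8).
Coefficients come from the x1-initial words:
  x1x2x3x4 (sign -1) contributes -[[[x1, x2], x3], x4]


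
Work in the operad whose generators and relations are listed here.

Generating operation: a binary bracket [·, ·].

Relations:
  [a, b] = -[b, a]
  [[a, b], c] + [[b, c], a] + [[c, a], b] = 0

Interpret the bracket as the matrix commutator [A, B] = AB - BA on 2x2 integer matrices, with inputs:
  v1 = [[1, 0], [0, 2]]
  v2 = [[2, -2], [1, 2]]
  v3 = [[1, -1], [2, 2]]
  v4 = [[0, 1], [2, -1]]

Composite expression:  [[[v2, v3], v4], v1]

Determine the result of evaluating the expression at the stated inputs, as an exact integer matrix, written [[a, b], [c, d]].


[v2, v3] = [[-3, -2], [-1, 3]]
[[v2, v3], v4] = [[-3, -4], [11, 3]]
[[[v2, v3], v4], v1] = [[0, -4], [-11, 0]]

[[0, -4], [-11, 0]]


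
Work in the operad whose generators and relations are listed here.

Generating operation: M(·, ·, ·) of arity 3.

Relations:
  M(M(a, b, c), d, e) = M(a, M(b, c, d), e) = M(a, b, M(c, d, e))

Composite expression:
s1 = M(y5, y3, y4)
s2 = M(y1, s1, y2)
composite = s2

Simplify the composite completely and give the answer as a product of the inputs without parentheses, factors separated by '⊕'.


All parenthesizations of M agree; list the y-inputs left to right.
M(y5, y3, y4) collapses to y5 ⊕ y3 ⊕ y4
M(y1, M(y5, y3, y4), y2) collapses to y1 ⊕ y5 ⊕ y3 ⊕ y4 ⊕ y2

y1 ⊕ y5 ⊕ y3 ⊕ y4 ⊕ y2


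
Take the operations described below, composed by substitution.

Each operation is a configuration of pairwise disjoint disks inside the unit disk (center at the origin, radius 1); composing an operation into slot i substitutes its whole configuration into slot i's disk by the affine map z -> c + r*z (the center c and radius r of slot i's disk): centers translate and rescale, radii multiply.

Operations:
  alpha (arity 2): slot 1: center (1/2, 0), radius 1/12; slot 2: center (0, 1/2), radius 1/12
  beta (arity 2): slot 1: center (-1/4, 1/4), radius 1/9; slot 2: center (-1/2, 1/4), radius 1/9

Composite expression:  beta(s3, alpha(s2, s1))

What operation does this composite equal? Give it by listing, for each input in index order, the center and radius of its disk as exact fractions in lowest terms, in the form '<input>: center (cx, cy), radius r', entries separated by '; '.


s1: center (-1/2, 11/36), radius 1/108; s2: center (-4/9, 1/4), radius 1/108; s3: center (-1/4, 1/4), radius 1/9

Affine substitution under beta: radii multiply and s-centers shift.
s3: after 1 affine step, its disk has center (-1/4, 1/4), radius 1/9
s2: after 2 affine steps, its disk has center (-4/9, 1/4), radius 1/108
s1: after 2 affine steps, its disk has center (-1/2, 11/36), radius 1/108


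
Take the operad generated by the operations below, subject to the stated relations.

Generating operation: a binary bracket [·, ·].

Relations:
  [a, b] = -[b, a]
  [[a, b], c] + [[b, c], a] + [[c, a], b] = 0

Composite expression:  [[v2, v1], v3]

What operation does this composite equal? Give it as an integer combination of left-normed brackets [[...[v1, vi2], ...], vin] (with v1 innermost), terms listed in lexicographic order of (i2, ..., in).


-[[v1, v2], v3]

A multilinear Lie element is pinned by v1-initial words (v1 innermost).
Composite bracket: [[v2, v1], v3]
Applying ab - ba throughout gives 4 signed words (2^2 = 4).
Only words starting with v1 matter:
  the word v1v2v3 carries sign -1 and contributes -[[v1, v2], v3]
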